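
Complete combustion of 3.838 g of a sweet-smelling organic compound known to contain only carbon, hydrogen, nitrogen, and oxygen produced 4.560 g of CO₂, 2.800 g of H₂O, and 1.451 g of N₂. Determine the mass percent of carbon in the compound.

mol C = 4.560 g CO₂ ÷ 44.009 g/mol = 0.10362 mol
mol H = 2 × 2.800 g H₂O ÷ 18.015 g/mol = 0.31085 mol
mol N = 2 × 1.451 g N₂ ÷ 28.014 g/mol = 0.10359 mol
mass O = 3.838 − (1.2445 + 0.31334 + 1.4510) = 0.82914 g → mol O = 0.82914 ÷ 15.999 = 0.051824 mol
mass % C = 1.2445 g ÷ 3.838 g × 100%

32.43%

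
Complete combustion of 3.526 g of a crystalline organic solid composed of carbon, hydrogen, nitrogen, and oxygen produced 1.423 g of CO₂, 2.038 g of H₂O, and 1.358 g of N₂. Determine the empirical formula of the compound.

mol C = 1.423 g CO₂ ÷ 44.009 g/mol = 0.032334 mol
mol H = 2 × 2.038 g H₂O ÷ 18.015 g/mol = 0.22626 mol
mol N = 2 × 1.358 g N₂ ÷ 28.014 g/mol = 0.096952 mol
mass O = 3.526 − (0.38837 + 0.22807 + 1.3580) = 1.5516 g → mol O = 1.5516 ÷ 15.999 = 0.096979 mol
Divide by the smallest (0.032334 mol): C 1.000, H 6.997, N 2.998, O 2.999

CH7N3O3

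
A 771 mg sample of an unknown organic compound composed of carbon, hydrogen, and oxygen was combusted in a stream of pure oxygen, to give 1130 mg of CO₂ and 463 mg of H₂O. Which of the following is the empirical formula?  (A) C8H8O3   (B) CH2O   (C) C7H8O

(B) CH2O

mol C = 1.13 g CO₂ ÷ 44.009 g/mol = 0.02568 mol
mol H = 2 × 0.463 g H₂O ÷ 18.015 g/mol = 0.05140 mol
mass O = 0.771 − (0.3084 + 0.05181) = 0.4108 g → mol O = 0.4108 ÷ 15.999 = 0.02568 mol
Divide by the smallest (0.02568 mol): C 1.000, H 2.002, O 1.000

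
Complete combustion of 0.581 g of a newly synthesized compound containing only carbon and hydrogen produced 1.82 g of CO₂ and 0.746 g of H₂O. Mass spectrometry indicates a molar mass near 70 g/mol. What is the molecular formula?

mol C = 1.82 g CO₂ ÷ 44.009 g/mol = 0.04136 mol
mol H = 2 × 0.746 g H₂O ÷ 18.015 g/mol = 0.08282 mol
Divide by the smallest (0.04136 mol): C 1.000, H 2.003
Empirical formula: CH2
Empirical-formula mass = 14.03 g/mol; 70 ÷ 14.03 ≈ 5, so the molecular formula is C5H10.

C5H10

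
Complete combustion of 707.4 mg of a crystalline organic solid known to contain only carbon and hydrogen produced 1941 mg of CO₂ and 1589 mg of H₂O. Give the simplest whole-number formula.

mol C = 1.941 g CO₂ ÷ 44.009 g/mol = 0.044105 mol
mol H = 2 × 1.589 g H₂O ÷ 18.015 g/mol = 0.17641 mol
Divide by the smallest (0.044105 mol): C 1.000, H 4.000

CH4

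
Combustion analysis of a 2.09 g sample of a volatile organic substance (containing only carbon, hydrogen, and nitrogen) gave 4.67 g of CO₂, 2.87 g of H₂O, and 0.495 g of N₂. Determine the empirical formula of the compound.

C3H9N

mol C = 4.67 g CO₂ ÷ 44.009 g/mol = 0.1061 mol
mol H = 2 × 2.87 g H₂O ÷ 18.015 g/mol = 0.3186 mol
mol N = 2 × 0.495 g N₂ ÷ 28.014 g/mol = 0.03534 mol
Divide by the smallest (0.03534 mol): C 3.003, H 9.016, N 1.000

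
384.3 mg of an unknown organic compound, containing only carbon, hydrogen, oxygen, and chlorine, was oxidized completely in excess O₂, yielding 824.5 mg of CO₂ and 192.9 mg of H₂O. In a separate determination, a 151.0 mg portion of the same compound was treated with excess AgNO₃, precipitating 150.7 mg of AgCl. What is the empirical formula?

mol C = 0.8245 g CO₂ ÷ 44.009 g/mol = 0.018735 mol
mol H = 2 × 0.1929 g H₂O ÷ 18.015 g/mol = 0.021415 mol
From the AgCl data: mol Cl per gram of compound = (0.1507 ÷ 143.318) ÷ 0.1510 = 0.0069636 mol/g, so in the 0.3843 g combustion sample mol Cl = 0.0026761 mol
mass O = 0.3843 − (0.22502 + 0.021587 + 0.094869) = 0.042821 g → mol O = 0.042821 ÷ 15.999 = 0.0026765 mol
Divide by the smallest (0.0026761 mol): C 7.001, H 8.002, Cl 1.000, O 1.000

C7H8ClO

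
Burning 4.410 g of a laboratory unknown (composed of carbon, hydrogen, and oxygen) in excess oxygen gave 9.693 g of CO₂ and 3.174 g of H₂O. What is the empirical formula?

mol C = 9.693 g CO₂ ÷ 44.009 g/mol = 0.22025 mol
mol H = 2 × 3.174 g H₂O ÷ 18.015 g/mol = 0.35237 mol
mass O = 4.410 − (2.6454 + 0.35519) = 1.4094 g → mol O = 1.4094 ÷ 15.999 = 0.088092 mol
Divide by the smallest (0.088092 mol): C 2.500, H 4.000, O 1.000
Multiplying each by 2 gives whole numbers: C 5.00, H 8.00, O 2.00

C5H8O2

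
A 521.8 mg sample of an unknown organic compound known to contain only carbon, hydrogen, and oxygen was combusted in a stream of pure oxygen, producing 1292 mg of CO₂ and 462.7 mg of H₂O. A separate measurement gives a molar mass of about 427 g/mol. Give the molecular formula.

mol C = 1.292 g CO₂ ÷ 44.009 g/mol = 0.029358 mol
mol H = 2 × 0.4627 g H₂O ÷ 18.015 g/mol = 0.051368 mol
mass O = 0.5218 − (0.35261 + 0.051779) = 0.11741 g → mol O = 0.11741 ÷ 15.999 = 0.0073383 mol
Divide by the smallest (0.0073383 mol): C 4.001, H 7.000, O 1.000
Empirical formula: C4H7O
Empirical-formula mass = 71.10 g/mol; 427 ÷ 71.10 ≈ 6, so the molecular formula is C24H42O6.

C24H42O6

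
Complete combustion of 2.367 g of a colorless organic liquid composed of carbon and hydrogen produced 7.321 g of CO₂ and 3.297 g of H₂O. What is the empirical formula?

C5H11

mol C = 7.321 g CO₂ ÷ 44.009 g/mol = 0.16635 mol
mol H = 2 × 3.297 g H₂O ÷ 18.015 g/mol = 0.36603 mol
Divide by the smallest (0.16635 mol): C 1.000, H 2.200
Multiplying each by 5 gives whole numbers: C 5.00, H 11.00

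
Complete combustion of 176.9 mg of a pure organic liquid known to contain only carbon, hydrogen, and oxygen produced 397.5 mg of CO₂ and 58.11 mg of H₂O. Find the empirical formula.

mol C = 0.3975 g CO₂ ÷ 44.009 g/mol = 0.0090322 mol
mol H = 2 × 0.05811 g H₂O ÷ 18.015 g/mol = 0.0064513 mol
mass O = 0.1769 − (0.10849 + 0.0065029) = 0.061911 g → mol O = 0.061911 ÷ 15.999 = 0.0038697 mol
Divide by the smallest (0.0038697 mol): C 2.334, H 1.667, O 1.000
Multiplying each by 3 gives whole numbers: C 7.00, H 5.00, O 3.00

C7H5O3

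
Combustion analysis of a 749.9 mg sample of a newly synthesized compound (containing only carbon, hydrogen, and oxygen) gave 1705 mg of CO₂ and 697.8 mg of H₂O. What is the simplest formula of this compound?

C3H6O

mol C = 1.705 g CO₂ ÷ 44.009 g/mol = 0.038742 mol
mol H = 2 × 0.6978 g H₂O ÷ 18.015 g/mol = 0.077469 mol
mass O = 0.7499 − (0.46533 + 0.078089) = 0.20648 g → mol O = 0.20648 ÷ 15.999 = 0.012906 mol
Divide by the smallest (0.012906 mol): C 3.002, H 6.003, O 1.000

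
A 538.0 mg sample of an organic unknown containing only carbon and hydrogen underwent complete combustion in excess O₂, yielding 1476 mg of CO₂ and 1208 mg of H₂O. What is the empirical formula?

mol C = 1.476 g CO₂ ÷ 44.009 g/mol = 0.033539 mol
mol H = 2 × 1.208 g H₂O ÷ 18.015 g/mol = 0.13411 mol
Divide by the smallest (0.033539 mol): C 1.000, H 3.999

CH4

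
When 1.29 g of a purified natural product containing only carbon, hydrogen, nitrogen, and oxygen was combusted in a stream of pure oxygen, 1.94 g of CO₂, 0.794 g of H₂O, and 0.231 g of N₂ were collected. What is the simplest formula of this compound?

C8H16N3O5

mol C = 1.94 g CO₂ ÷ 44.009 g/mol = 0.04408 mol
mol H = 2 × 0.794 g H₂O ÷ 18.015 g/mol = 0.08815 mol
mol N = 2 × 0.231 g N₂ ÷ 28.014 g/mol = 0.01649 mol
mass O = 1.29 − (0.5295 + 0.08885 + 0.2310) = 0.4407 g → mol O = 0.4407 ÷ 15.999 = 0.02754 mol
Divide by the smallest (0.01649 mol): C 2.673, H 5.345, N 1.000, O 1.670
Multiplying each by 3 gives whole numbers: C 8.02, H 16.04, N 3.00, O 5.01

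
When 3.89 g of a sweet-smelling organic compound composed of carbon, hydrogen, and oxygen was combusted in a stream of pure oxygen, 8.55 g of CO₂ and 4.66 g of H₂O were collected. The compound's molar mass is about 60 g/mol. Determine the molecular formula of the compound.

C3H8O

mol C = 8.55 g CO₂ ÷ 44.009 g/mol = 0.1943 mol
mol H = 2 × 4.66 g H₂O ÷ 18.015 g/mol = 0.5173 mol
mass O = 3.89 − (2.333 + 0.5215) = 1.035 g → mol O = 1.035 ÷ 15.999 = 0.06469 mol
Divide by the smallest (0.06469 mol): C 3.003, H 7.997, O 1.000
Empirical formula: C3H8O
Empirical-formula mass = 60.10 g/mol; 60 ÷ 60.10 ≈ 1, so the molecular formula is C3H8O.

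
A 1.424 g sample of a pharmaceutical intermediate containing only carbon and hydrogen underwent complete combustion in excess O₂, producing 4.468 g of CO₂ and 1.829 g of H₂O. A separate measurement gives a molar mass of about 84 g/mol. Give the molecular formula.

mol C = 4.468 g CO₂ ÷ 44.009 g/mol = 0.10152 mol
mol H = 2 × 1.829 g H₂O ÷ 18.015 g/mol = 0.20305 mol
Divide by the smallest (0.10152 mol): C 1.000, H 2.000
Empirical formula: CH2
Empirical-formula mass = 14.03 g/mol; 84 ÷ 14.03 ≈ 6, so the molecular formula is C6H12.

C6H12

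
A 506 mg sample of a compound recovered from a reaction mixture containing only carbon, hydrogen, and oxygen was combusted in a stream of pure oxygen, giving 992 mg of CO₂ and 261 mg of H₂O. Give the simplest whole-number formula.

C7H9O4

mol C = 0.992 g CO₂ ÷ 44.009 g/mol = 0.02254 mol
mol H = 2 × 0.261 g H₂O ÷ 18.015 g/mol = 0.02898 mol
mass O = 0.506 − (0.2707 + 0.02921) = 0.2061 g → mol O = 0.2061 ÷ 15.999 = 0.01288 mol
Divide by the smallest (0.01288 mol): C 1.750, H 2.250, O 1.000
Multiplying each by 4 gives whole numbers: C 7.00, H 9.00, O 4.00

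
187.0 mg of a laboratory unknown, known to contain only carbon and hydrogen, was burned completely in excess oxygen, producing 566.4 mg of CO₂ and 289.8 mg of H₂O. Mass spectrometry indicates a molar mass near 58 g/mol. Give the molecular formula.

mol C = 0.5664 g CO₂ ÷ 44.009 g/mol = 0.012870 mol
mol H = 2 × 0.2898 g H₂O ÷ 18.015 g/mol = 0.032173 mol
Divide by the smallest (0.012870 mol): C 1.000, H 2.500
Multiplying each by 2 gives whole numbers: C 2.00, H 5.00
Empirical formula: C2H5
Empirical-formula mass = 29.06 g/mol; 58 ÷ 29.06 ≈ 2, so the molecular formula is C4H10.

C4H10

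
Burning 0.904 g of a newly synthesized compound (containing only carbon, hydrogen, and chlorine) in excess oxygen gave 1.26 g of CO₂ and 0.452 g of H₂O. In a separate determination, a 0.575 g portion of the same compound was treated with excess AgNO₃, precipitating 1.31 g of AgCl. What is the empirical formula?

mol C = 1.26 g CO₂ ÷ 44.009 g/mol = 0.02863 mol
mol H = 2 × 0.452 g H₂O ÷ 18.015 g/mol = 0.05018 mol
From the AgCl data: mol Cl per gram of compound = (1.31 ÷ 143.318) ÷ 0.575 = 0.01590 mol/g, so in the 0.904 g combustion sample mol Cl = 0.01437 mol
Divide by the smallest (0.01437 mol): C 1.992, H 3.492, Cl 1.000
Multiplying each by 2 gives whole numbers: C 3.98, H 6.98, Cl 2.00

C4H7Cl2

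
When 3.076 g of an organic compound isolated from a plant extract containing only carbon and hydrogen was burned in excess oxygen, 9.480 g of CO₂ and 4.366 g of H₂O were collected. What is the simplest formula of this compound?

C4H9

mol C = 9.480 g CO₂ ÷ 44.009 g/mol = 0.21541 mol
mol H = 2 × 4.366 g H₂O ÷ 18.015 g/mol = 0.48471 mol
Divide by the smallest (0.21541 mol): C 1.000, H 2.250
Multiplying each by 4 gives whole numbers: C 4.00, H 9.00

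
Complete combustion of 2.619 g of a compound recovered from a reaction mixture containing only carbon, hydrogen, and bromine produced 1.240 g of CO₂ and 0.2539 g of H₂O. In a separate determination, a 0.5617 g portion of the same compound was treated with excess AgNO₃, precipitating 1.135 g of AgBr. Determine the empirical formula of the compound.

CHBr

mol C = 1.240 g CO₂ ÷ 44.009 g/mol = 0.028176 mol
mol H = 2 × 0.2539 g H₂O ÷ 18.015 g/mol = 0.028188 mol
From the AgBr data: mol Br per gram of compound = (1.135 ÷ 187.772) ÷ 0.5617 = 0.010761 mol/g, so in the 2.619 g combustion sample mol Br = 0.028184 mol
Divide by the smallest (0.028176 mol): C 1.000, H 1.000, Br 1.000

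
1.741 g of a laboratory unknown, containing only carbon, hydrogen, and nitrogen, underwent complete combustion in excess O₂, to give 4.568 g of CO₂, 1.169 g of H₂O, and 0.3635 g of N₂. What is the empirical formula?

mol C = 4.568 g CO₂ ÷ 44.009 g/mol = 0.10380 mol
mol H = 2 × 1.169 g H₂O ÷ 18.015 g/mol = 0.12978 mol
mol N = 2 × 0.3635 g N₂ ÷ 28.014 g/mol = 0.025951 mol
Divide by the smallest (0.025951 mol): C 4.000, H 5.001, N 1.000

C4H5N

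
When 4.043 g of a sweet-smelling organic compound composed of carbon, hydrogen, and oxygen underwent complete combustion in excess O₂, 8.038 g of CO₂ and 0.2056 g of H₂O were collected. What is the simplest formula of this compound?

mol C = 8.038 g CO₂ ÷ 44.009 g/mol = 0.18264 mol
mol H = 2 × 0.2056 g H₂O ÷ 18.015 g/mol = 0.022825 mol
mass O = 4.043 − (2.1937 + 0.023008) = 1.8262 g → mol O = 1.8262 ÷ 15.999 = 0.11415 mol
Divide by the smallest (0.022825 mol): C 8.002, H 1.000, O 5.001

C8HO5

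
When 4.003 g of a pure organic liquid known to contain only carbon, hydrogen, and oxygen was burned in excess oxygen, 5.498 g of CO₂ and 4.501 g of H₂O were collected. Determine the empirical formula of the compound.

mol C = 5.498 g CO₂ ÷ 44.009 g/mol = 0.12493 mol
mol H = 2 × 4.501 g H₂O ÷ 18.015 g/mol = 0.49969 mol
mass O = 4.003 − (1.5005 + 0.50369) = 1.9988 g → mol O = 1.9988 ÷ 15.999 = 0.12493 mol
Divide by the smallest (0.12493 mol): C 1.000, H 4.000, O 1.000

CH4O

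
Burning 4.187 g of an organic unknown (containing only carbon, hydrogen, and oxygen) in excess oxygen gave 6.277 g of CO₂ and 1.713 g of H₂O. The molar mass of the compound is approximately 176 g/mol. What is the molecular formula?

C6H8O6

mol C = 6.277 g CO₂ ÷ 44.009 g/mol = 0.14263 mol
mol H = 2 × 1.713 g H₂O ÷ 18.015 g/mol = 0.19017 mol
mass O = 4.187 − (1.7131 + 0.19170) = 2.2822 g → mol O = 2.2822 ÷ 15.999 = 0.14264 mol
Divide by the smallest (0.14263 mol): C 1.000, H 1.333, O 1.000
Multiplying each by 3 gives whole numbers: C 3.00, H 4.00, O 3.00
Empirical formula: C3H4O3
Empirical-formula mass = 88.06 g/mol; 176 ÷ 88.06 ≈ 2, so the molecular formula is C6H8O6.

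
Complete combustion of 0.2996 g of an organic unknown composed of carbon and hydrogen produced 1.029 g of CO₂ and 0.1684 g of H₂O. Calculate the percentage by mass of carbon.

93.74%

mol C = 1.029 g CO₂ ÷ 44.009 g/mol = 0.023382 mol
mol H = 2 × 0.1684 g H₂O ÷ 18.015 g/mol = 0.018696 mol
mass % C = 0.28084 g ÷ 0.2996 g × 100%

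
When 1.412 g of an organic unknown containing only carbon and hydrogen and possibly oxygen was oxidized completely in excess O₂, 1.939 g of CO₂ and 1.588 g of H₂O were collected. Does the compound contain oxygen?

yes

mol C = 1.939 g CO₂ ÷ 44.009 g/mol = 0.044059 mol
mol H = 2 × 1.588 g H₂O ÷ 18.015 g/mol = 0.17630 mol
C and H account for only 0.70690 g of the 1.412 g sample; the remaining 0.70510 g must be oxygen.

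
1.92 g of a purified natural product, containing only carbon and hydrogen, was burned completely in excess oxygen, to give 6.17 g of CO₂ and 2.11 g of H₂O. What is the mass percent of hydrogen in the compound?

12.3%

mol C = 6.17 g CO₂ ÷ 44.009 g/mol = 0.1402 mol
mol H = 2 × 2.11 g H₂O ÷ 18.015 g/mol = 0.2342 mol
mass % H = 0.2361 g ÷ 1.92 g × 100%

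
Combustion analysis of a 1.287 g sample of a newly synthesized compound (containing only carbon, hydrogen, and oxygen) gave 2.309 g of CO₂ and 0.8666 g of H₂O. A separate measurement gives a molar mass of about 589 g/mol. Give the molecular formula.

mol C = 2.309 g CO₂ ÷ 44.009 g/mol = 0.052467 mol
mol H = 2 × 0.8666 g H₂O ÷ 18.015 g/mol = 0.096209 mol
mass O = 1.287 − (0.63018 + 0.096978) = 0.55985 g → mol O = 0.55985 ÷ 15.999 = 0.034993 mol
Divide by the smallest (0.034993 mol): C 1.499, H 2.749, O 1.000
Multiplying each by 4 gives whole numbers: C 6.00, H 11.00, O 4.00
Empirical formula: C6H11O4
Empirical-formula mass = 147.15 g/mol; 589 ÷ 147.15 ≈ 4, so the molecular formula is C24H44O16.

C24H44O16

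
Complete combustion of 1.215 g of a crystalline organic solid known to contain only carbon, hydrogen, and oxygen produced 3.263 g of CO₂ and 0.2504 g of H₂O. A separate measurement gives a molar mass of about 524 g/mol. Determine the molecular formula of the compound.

mol C = 3.263 g CO₂ ÷ 44.009 g/mol = 0.074144 mol
mol H = 2 × 0.2504 g H₂O ÷ 18.015 g/mol = 0.027799 mol
mass O = 1.215 − (0.89054 + 0.028021) = 0.29644 g → mol O = 0.29644 ÷ 15.999 = 0.018528 mol
Divide by the smallest (0.018528 mol): C 4.002, H 1.500, O 1.000
Multiplying each by 2 gives whole numbers: C 8.00, H 3.00, O 2.00
Empirical formula: C8H3O2
Empirical-formula mass = 131.11 g/mol; 524 ÷ 131.11 ≈ 4, so the molecular formula is C32H12O8.

C32H12O8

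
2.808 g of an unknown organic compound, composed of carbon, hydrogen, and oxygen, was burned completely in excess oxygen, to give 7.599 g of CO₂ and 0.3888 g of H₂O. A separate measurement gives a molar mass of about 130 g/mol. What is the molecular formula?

mol C = 7.599 g CO₂ ÷ 44.009 g/mol = 0.17267 mol
mol H = 2 × 0.3888 g H₂O ÷ 18.015 g/mol = 0.043164 mol
mass O = 2.808 − (2.0739 + 0.043509) = 0.69056 g → mol O = 0.69056 ÷ 15.999 = 0.043163 mol
Divide by the smallest (0.043163 mol): C 4.000, H 1.000, O 1.000
Empirical formula: C4HO
Empirical-formula mass = 65.05 g/mol; 130 ÷ 65.05 ≈ 2, so the molecular formula is C8H2O2.

C8H2O2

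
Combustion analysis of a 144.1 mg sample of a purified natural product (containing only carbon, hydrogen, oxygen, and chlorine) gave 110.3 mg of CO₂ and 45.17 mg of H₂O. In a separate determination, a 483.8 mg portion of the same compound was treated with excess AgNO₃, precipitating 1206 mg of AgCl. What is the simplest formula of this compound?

mol C = 0.1103 g CO₂ ÷ 44.009 g/mol = 0.0025063 mol
mol H = 2 × 0.04517 g H₂O ÷ 18.015 g/mol = 0.0050147 mol
From the AgCl data: mol Cl per gram of compound = (1.206 ÷ 143.318) ÷ 0.4838 = 0.017393 mol/g, so in the 0.1441 g combustion sample mol Cl = 0.0025064 mol
mass O = 0.1441 − (0.030103 + 0.0050548 + 0.088851) = 0.020091 g → mol O = 0.020091 ÷ 15.999 = 0.0012558 mol
Divide by the smallest (0.0012558 mol): C 1.996, H 3.993, Cl 1.996, O 1.000

C2H4Cl2O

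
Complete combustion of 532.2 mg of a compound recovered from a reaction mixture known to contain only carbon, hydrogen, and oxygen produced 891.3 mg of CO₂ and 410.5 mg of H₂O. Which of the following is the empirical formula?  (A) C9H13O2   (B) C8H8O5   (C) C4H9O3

mol C = 0.8913 g CO₂ ÷ 44.009 g/mol = 0.020253 mol
mol H = 2 × 0.4105 g H₂O ÷ 18.015 g/mol = 0.045573 mol
mass O = 0.5322 − (0.24325 + 0.045938) = 0.24301 g → mol O = 0.24301 ÷ 15.999 = 0.015189 mol
Divide by the smallest (0.015189 mol): C 1.333, H 3.000, O 1.000
Multiplying each by 3 gives whole numbers: C 4.00, H 9.00, O 3.00

(C) C4H9O3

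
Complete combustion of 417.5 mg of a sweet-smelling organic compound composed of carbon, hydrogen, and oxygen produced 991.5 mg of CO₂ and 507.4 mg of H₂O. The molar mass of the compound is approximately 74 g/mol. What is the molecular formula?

C4H10O

mol C = 0.9915 g CO₂ ÷ 44.009 g/mol = 0.022529 mol
mol H = 2 × 0.5074 g H₂O ÷ 18.015 g/mol = 0.056331 mol
mass O = 0.4175 − (0.27060 + 0.056781) = 0.090117 g → mol O = 0.090117 ÷ 15.999 = 0.0056327 mol
Divide by the smallest (0.0056327 mol): C 4.000, H 10.001, O 1.000
Empirical formula: C4H10O
Empirical-formula mass = 74.12 g/mol; 74 ÷ 74.12 ≈ 1, so the molecular formula is C4H10O.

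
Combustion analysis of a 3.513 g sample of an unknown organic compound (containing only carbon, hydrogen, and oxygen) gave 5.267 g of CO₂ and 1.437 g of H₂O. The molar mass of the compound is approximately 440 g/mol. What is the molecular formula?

mol C = 5.267 g CO₂ ÷ 44.009 g/mol = 0.11968 mol
mol H = 2 × 1.437 g H₂O ÷ 18.015 g/mol = 0.15953 mol
mass O = 3.513 − (1.4375 + 0.16081) = 1.9147 g → mol O = 1.9147 ÷ 15.999 = 0.11968 mol
Divide by the smallest (0.11968 mol): C 1.000, H 1.333, O 1.000
Multiplying each by 3 gives whole numbers: C 3.00, H 4.00, O 3.00
Empirical formula: C3H4O3
Empirical-formula mass = 88.06 g/mol; 440 ÷ 88.06 ≈ 5, so the molecular formula is C15H20O15.

C15H20O15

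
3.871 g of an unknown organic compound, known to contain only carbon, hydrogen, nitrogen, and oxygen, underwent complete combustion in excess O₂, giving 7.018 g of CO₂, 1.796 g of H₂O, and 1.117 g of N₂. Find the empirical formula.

mol C = 7.018 g CO₂ ÷ 44.009 g/mol = 0.15947 mol
mol H = 2 × 1.796 g H₂O ÷ 18.015 g/mol = 0.19939 mol
mol N = 2 × 1.117 g N₂ ÷ 28.014 g/mol = 0.079746 mol
mass O = 3.871 − (1.9154 + 0.20098 + 1.1170) = 0.63765 g → mol O = 0.63765 ÷ 15.999 = 0.039856 mol
Divide by the smallest (0.039856 mol): C 4.001, H 5.003, N 2.001, O 1.000

C4H5N2O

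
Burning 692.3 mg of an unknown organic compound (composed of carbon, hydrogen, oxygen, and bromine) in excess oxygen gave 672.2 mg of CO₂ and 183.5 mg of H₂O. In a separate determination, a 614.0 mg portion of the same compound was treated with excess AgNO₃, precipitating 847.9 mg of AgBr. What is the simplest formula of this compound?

C3H4BrO

mol C = 0.6722 g CO₂ ÷ 44.009 g/mol = 0.015274 mol
mol H = 2 × 0.1835 g H₂O ÷ 18.015 g/mol = 0.020372 mol
From the AgBr data: mol Br per gram of compound = (0.8479 ÷ 187.772) ÷ 0.6140 = 0.0073544 mol/g, so in the 0.6923 g combustion sample mol Br = 0.0050914 mol
mass O = 0.6923 − (0.18346 + 0.020535 + 0.40683) = 0.081482 g → mol O = 0.081482 ÷ 15.999 = 0.0050929 mol
Divide by the smallest (0.0050914 mol): C 3.000, H 4.001, Br 1.000, O 1.000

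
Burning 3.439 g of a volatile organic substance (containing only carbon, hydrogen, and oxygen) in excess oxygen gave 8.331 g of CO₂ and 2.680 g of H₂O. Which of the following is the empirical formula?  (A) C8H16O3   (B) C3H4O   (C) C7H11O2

mol C = 8.331 g CO₂ ÷ 44.009 g/mol = 0.18930 mol
mol H = 2 × 2.680 g H₂O ÷ 18.015 g/mol = 0.29753 mol
mass O = 3.439 − (2.2737 + 0.29991) = 0.86538 g → mol O = 0.86538 ÷ 15.999 = 0.054090 mol
Divide by the smallest (0.054090 mol): C 3.500, H 5.501, O 1.000
Multiplying each by 2 gives whole numbers: C 7.00, H 11.00, O 2.00

(C) C7H11O2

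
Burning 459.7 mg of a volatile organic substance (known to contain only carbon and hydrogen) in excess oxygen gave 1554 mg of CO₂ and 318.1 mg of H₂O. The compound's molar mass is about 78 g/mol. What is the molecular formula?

mol C = 1.554 g CO₂ ÷ 44.009 g/mol = 0.035311 mol
mol H = 2 × 0.3181 g H₂O ÷ 18.015 g/mol = 0.035315 mol
Divide by the smallest (0.035311 mol): C 1.000, H 1.000
Empirical formula: CH
Empirical-formula mass = 13.02 g/mol; 78 ÷ 13.02 ≈ 6, so the molecular formula is C6H6.

C6H6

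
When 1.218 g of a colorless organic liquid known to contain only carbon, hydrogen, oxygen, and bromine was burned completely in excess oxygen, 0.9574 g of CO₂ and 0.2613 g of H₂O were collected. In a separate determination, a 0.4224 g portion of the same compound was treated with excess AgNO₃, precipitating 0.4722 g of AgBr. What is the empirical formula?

mol C = 0.9574 g CO₂ ÷ 44.009 g/mol = 0.021755 mol
mol H = 2 × 0.2613 g H₂O ÷ 18.015 g/mol = 0.029009 mol
From the AgBr data: mol Br per gram of compound = (0.4722 ÷ 187.772) ÷ 0.4224 = 0.0059535 mol/g, so in the 1.218 g combustion sample mol Br = 0.0072513 mol
mass O = 1.218 − (0.26129 + 0.029241 + 0.57941) = 0.34805 g → mol O = 0.34805 ÷ 15.999 = 0.021755 mol
Divide by the smallest (0.0072513 mol): C 3.000, H 4.001, Br 1.000, O 3.000

C3H4BrO3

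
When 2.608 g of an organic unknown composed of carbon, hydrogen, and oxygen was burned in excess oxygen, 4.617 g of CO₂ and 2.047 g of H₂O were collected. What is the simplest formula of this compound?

C6H13O4

mol C = 4.617 g CO₂ ÷ 44.009 g/mol = 0.10491 mol
mol H = 2 × 2.047 g H₂O ÷ 18.015 g/mol = 0.22726 mol
mass O = 2.608 − (1.2601 + 0.22907) = 1.1188 g → mol O = 1.1188 ÷ 15.999 = 0.069932 mol
Divide by the smallest (0.069932 mol): C 1.500, H 3.250, O 1.000
Multiplying each by 4 gives whole numbers: C 6.00, H 13.00, O 4.00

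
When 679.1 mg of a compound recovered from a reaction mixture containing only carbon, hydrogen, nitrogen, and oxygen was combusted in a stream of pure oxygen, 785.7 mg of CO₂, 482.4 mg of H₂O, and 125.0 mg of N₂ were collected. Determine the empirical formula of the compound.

mol C = 0.7857 g CO₂ ÷ 44.009 g/mol = 0.017853 mol
mol H = 2 × 0.4824 g H₂O ÷ 18.015 g/mol = 0.053555 mol
mol N = 2 × 0.1250 g N₂ ÷ 28.014 g/mol = 0.0089241 mol
mass O = 0.6791 − (0.21443 + 0.053984 + 0.12500) = 0.28568 g → mol O = 0.28568 ÷ 15.999 = 0.017856 mol
Divide by the smallest (0.0089241 mol): C 2.001, H 6.001, N 1.000, O 2.001

C2H6NO2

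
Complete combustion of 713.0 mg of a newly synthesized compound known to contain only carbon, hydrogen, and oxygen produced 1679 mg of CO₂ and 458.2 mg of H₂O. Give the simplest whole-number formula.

C3H4O

mol C = 1.679 g CO₂ ÷ 44.009 g/mol = 0.038151 mol
mol H = 2 × 0.4582 g H₂O ÷ 18.015 g/mol = 0.050869 mol
mass O = 0.7130 − (0.45824 + 0.051276) = 0.20349 g → mol O = 0.20349 ÷ 15.999 = 0.012719 mol
Divide by the smallest (0.012719 mol): C 3.000, H 3.999, O 1.000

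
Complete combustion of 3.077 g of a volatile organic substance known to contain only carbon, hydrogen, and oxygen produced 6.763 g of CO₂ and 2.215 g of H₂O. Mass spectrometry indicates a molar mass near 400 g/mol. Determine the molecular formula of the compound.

mol C = 6.763 g CO₂ ÷ 44.009 g/mol = 0.15367 mol
mol H = 2 × 2.215 g H₂O ÷ 18.015 g/mol = 0.24591 mol
mass O = 3.077 − (1.8458 + 0.24787) = 0.98336 g → mol O = 0.98336 ÷ 15.999 = 0.061464 mol
Divide by the smallest (0.061464 mol): C 2.500, H 4.001, O 1.000
Multiplying each by 2 gives whole numbers: C 5.00, H 8.00, O 2.00
Empirical formula: C5H8O2
Empirical-formula mass = 100.12 g/mol; 400 ÷ 100.12 ≈ 4, so the molecular formula is C20H32O8.

C20H32O8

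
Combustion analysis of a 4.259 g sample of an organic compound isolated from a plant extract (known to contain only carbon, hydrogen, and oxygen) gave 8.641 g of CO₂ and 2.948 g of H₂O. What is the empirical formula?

mol C = 8.641 g CO₂ ÷ 44.009 g/mol = 0.19635 mol
mol H = 2 × 2.948 g H₂O ÷ 18.015 g/mol = 0.32728 mol
mass O = 4.259 − (2.3583 + 0.32990) = 1.5708 g → mol O = 1.5708 ÷ 15.999 = 0.098180 mol
Divide by the smallest (0.098180 mol): C 2.000, H 3.333, O 1.000
Multiplying each by 3 gives whole numbers: C 6.00, H 10.00, O 3.00

C6H10O3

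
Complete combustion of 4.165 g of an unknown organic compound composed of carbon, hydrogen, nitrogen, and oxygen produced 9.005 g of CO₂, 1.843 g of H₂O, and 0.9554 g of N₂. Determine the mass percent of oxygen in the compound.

13.10%

mol C = 9.005 g CO₂ ÷ 44.009 g/mol = 0.20462 mol
mol H = 2 × 1.843 g H₂O ÷ 18.015 g/mol = 0.20461 mol
mol N = 2 × 0.9554 g N₂ ÷ 28.014 g/mol = 0.068209 mol
mass O = 4.165 − (2.4577 + 0.20624 + 0.95540) = 0.54570 g → mol O = 0.54570 ÷ 15.999 = 0.034108 mol
mass % O = 0.54570 g ÷ 4.165 g × 100%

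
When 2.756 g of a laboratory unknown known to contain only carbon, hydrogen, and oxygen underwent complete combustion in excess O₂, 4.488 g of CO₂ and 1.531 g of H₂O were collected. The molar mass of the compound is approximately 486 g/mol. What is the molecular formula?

mol C = 4.488 g CO₂ ÷ 44.009 g/mol = 0.10198 mol
mol H = 2 × 1.531 g H₂O ÷ 18.015 g/mol = 0.16997 mol
mass O = 2.756 − (1.2249 + 0.17133) = 1.3598 g → mol O = 1.3598 ÷ 15.999 = 0.084993 mol
Divide by the smallest (0.084993 mol): C 1.200, H 2.000, O 1.000
Multiplying each by 5 gives whole numbers: C 6.00, H 10.00, O 5.00
Empirical formula: C6H10O5
Empirical-formula mass = 162.14 g/mol; 486 ÷ 162.14 ≈ 3, so the molecular formula is C18H30O15.

C18H30O15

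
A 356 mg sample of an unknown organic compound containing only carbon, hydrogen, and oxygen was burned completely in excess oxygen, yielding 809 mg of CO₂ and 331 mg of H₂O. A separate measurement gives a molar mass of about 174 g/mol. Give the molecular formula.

mol C = 0.809 g CO₂ ÷ 44.009 g/mol = 0.01838 mol
mol H = 2 × 0.331 g H₂O ÷ 18.015 g/mol = 0.03675 mol
mass O = 0.356 − (0.2208 + 0.03704) = 0.09817 g → mol O = 0.09817 ÷ 15.999 = 0.006136 mol
Divide by the smallest (0.006136 mol): C 2.996, H 5.989, O 1.000
Empirical formula: C3H6O
Empirical-formula mass = 58.08 g/mol; 174 ÷ 58.08 ≈ 3, so the molecular formula is C9H18O3.

C9H18O3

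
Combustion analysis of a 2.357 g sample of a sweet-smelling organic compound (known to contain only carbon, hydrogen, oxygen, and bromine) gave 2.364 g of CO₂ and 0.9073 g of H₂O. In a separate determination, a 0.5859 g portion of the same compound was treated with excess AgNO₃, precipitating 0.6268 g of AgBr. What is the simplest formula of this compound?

C8H15Br2O5

mol C = 2.364 g CO₂ ÷ 44.009 g/mol = 0.053716 mol
mol H = 2 × 0.9073 g H₂O ÷ 18.015 g/mol = 0.10073 mol
From the AgBr data: mol Br per gram of compound = (0.6268 ÷ 187.772) ÷ 0.5859 = 0.0056974 mol/g, so in the 2.357 g combustion sample mol Br = 0.013429 mol
mass O = 2.357 − (0.64519 + 0.10153 + 1.0730) = 0.53727 g → mol O = 0.53727 ÷ 15.999 = 0.033582 mol
Divide by the smallest (0.013429 mol): C 4.000, H 7.501, Br 1.000, O 2.501
Multiplying each by 2 gives whole numbers: C 8.00, H 15.00, Br 2.00, O 5.00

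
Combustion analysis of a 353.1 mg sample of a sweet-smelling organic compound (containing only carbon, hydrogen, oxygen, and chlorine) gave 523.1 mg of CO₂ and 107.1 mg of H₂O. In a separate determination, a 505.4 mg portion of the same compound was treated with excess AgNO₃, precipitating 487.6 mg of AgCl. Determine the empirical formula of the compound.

mol C = 0.5231 g CO₂ ÷ 44.009 g/mol = 0.011886 mol
mol H = 2 × 0.1071 g H₂O ÷ 18.015 g/mol = 0.011890 mol
From the AgCl data: mol Cl per gram of compound = (0.4876 ÷ 143.318) ÷ 0.5054 = 0.0067317 mol/g, so in the 0.3531 g combustion sample mol Cl = 0.0023770 mol
mass O = 0.3531 − (0.14277 + 0.011985 + 0.084264) = 0.11409 g → mol O = 0.11409 ÷ 15.999 = 0.0071308 mol
Divide by the smallest (0.0023770 mol): C 5.001, H 5.002, Cl 1.000, O 3.000

C5H5ClO3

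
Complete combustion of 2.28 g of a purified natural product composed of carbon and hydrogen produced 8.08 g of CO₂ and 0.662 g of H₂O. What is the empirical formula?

mol C = 8.08 g CO₂ ÷ 44.009 g/mol = 0.1836 mol
mol H = 2 × 0.662 g H₂O ÷ 18.015 g/mol = 0.07349 mol
Divide by the smallest (0.07349 mol): C 2.498, H 1.000
Multiplying each by 2 gives whole numbers: C 5.00, H 2.00

C5H2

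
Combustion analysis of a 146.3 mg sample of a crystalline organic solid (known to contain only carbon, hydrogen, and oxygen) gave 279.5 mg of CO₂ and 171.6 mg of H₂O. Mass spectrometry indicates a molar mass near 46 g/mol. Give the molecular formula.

C2H6O

mol C = 0.2795 g CO₂ ÷ 44.009 g/mol = 0.0063510 mol
mol H = 2 × 0.1716 g H₂O ÷ 18.015 g/mol = 0.019051 mol
mass O = 0.1463 − (0.076282 + 0.019203) = 0.050815 g → mol O = 0.050815 ÷ 15.999 = 0.0031762 mol
Divide by the smallest (0.0031762 mol): C 2.000, H 5.998, O 1.000
Empirical formula: C2H6O
Empirical-formula mass = 46.07 g/mol; 46 ÷ 46.07 ≈ 1, so the molecular formula is C2H6O.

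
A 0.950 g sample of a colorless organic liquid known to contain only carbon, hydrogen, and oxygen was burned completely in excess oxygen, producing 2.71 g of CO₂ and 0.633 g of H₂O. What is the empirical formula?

mol C = 2.71 g CO₂ ÷ 44.009 g/mol = 0.06158 mol
mol H = 2 × 0.633 g H₂O ÷ 18.015 g/mol = 0.07027 mol
mass O = 0.950 − (0.7396 + 0.07084) = 0.1395 g → mol O = 0.1395 ÷ 15.999 = 0.008722 mol
Divide by the smallest (0.008722 mol): C 7.060, H 8.057, O 1.000

C7H8O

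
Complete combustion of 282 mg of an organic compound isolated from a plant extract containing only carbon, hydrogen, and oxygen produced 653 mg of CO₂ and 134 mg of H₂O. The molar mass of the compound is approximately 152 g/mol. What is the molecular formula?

mol C = 0.653 g CO₂ ÷ 44.009 g/mol = 0.01484 mol
mol H = 2 × 0.134 g H₂O ÷ 18.015 g/mol = 0.01488 mol
mass O = 0.282 − (0.1782 + 0.01500) = 0.08879 g → mol O = 0.08879 ÷ 15.999 = 0.005550 mol
Divide by the smallest (0.005550 mol): C 2.674, H 2.681, O 1.000
Multiplying each by 3 gives whole numbers: C 8.02, H 8.04, O 3.00
Empirical formula: C8H8O3
Empirical-formula mass = 152.15 g/mol; 152 ÷ 152.15 ≈ 1, so the molecular formula is C8H8O3.

C8H8O3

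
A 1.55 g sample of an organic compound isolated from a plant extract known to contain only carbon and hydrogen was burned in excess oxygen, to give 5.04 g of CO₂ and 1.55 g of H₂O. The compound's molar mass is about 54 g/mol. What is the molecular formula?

mol C = 5.04 g CO₂ ÷ 44.009 g/mol = 0.1145 mol
mol H = 2 × 1.55 g H₂O ÷ 18.015 g/mol = 0.1721 mol
Divide by the smallest (0.1145 mol): C 1.000, H 1.503
Multiplying each by 2 gives whole numbers: C 2.00, H 3.01
Empirical formula: C2H3
Empirical-formula mass = 27.05 g/mol; 54 ÷ 27.05 ≈ 2, so the molecular formula is C4H6.

C4H6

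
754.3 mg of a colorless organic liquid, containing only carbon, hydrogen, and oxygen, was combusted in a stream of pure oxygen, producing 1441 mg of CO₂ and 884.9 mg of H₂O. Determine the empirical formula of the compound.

mol C = 1.441 g CO₂ ÷ 44.009 g/mol = 0.032743 mol
mol H = 2 × 0.8849 g H₂O ÷ 18.015 g/mol = 0.098240 mol
mass O = 0.7543 − (0.39328 + 0.099026) = 0.26199 g → mol O = 0.26199 ÷ 15.999 = 0.016376 mol
Divide by the smallest (0.016376 mol): C 2.000, H 5.999, O 1.000

C2H6O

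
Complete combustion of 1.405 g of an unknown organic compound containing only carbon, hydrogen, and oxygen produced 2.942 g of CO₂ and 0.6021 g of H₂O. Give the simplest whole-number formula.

C2H2O

mol C = 2.942 g CO₂ ÷ 44.009 g/mol = 0.066850 mol
mol H = 2 × 0.6021 g H₂O ÷ 18.015 g/mol = 0.066844 mol
mass O = 1.405 − (0.80293 + 0.067379) = 0.53469 g → mol O = 0.53469 ÷ 15.999 = 0.033420 mol
Divide by the smallest (0.033420 mol): C 2.000, H 2.000, O 1.000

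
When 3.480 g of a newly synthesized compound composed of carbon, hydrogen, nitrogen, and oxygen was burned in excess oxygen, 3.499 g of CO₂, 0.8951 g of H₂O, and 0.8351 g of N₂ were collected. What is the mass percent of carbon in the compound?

27.44%

mol C = 3.499 g CO₂ ÷ 44.009 g/mol = 0.079506 mol
mol H = 2 × 0.8951 g H₂O ÷ 18.015 g/mol = 0.099373 mol
mol N = 2 × 0.8351 g N₂ ÷ 28.014 g/mol = 0.059620 mol
mass O = 3.480 − (0.95495 + 0.10017 + 0.83510) = 1.5898 g → mol O = 1.5898 ÷ 15.999 = 0.099367 mol
mass % C = 0.95495 g ÷ 3.480 g × 100%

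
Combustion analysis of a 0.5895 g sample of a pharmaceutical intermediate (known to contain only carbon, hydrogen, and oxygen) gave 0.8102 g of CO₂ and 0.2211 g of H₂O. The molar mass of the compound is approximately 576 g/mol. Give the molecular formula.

C18H24O21

mol C = 0.8102 g CO₂ ÷ 44.009 g/mol = 0.018410 mol
mol H = 2 × 0.2211 g H₂O ÷ 18.015 g/mol = 0.024546 mol
mass O = 0.5895 − (0.22112 + 0.024743) = 0.34364 g → mol O = 0.34364 ÷ 15.999 = 0.021479 mol
Divide by the smallest (0.018410 mol): C 1.000, H 1.333, O 1.167
Multiplying each by 6 gives whole numbers: C 6.00, H 8.00, O 7.00
Empirical formula: C6H8O7
Empirical-formula mass = 192.12 g/mol; 576 ÷ 192.12 ≈ 3, so the molecular formula is C18H24O21.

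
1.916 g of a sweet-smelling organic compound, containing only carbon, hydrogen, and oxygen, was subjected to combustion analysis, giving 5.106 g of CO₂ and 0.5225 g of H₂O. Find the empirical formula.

C4H2O

mol C = 5.106 g CO₂ ÷ 44.009 g/mol = 0.11602 mol
mol H = 2 × 0.5225 g H₂O ÷ 18.015 g/mol = 0.058007 mol
mass O = 1.916 − (1.3935 + 0.058471) = 0.46399 g → mol O = 0.46399 ÷ 15.999 = 0.029001 mol
Divide by the smallest (0.029001 mol): C 4.001, H 2.000, O 1.000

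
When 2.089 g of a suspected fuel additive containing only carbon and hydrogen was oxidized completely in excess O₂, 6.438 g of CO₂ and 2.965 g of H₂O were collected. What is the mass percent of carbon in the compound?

mol C = 6.438 g CO₂ ÷ 44.009 g/mol = 0.14629 mol
mol H = 2 × 2.965 g H₂O ÷ 18.015 g/mol = 0.32917 mol
mass % C = 1.7571 g ÷ 2.089 g × 100%

84.11%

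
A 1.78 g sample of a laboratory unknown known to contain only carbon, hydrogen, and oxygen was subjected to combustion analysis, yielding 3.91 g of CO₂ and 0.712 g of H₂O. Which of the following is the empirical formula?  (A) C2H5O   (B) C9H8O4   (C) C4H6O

(B) C9H8O4

mol C = 3.91 g CO₂ ÷ 44.009 g/mol = 0.08885 mol
mol H = 2 × 0.712 g H₂O ÷ 18.015 g/mol = 0.07905 mol
mass O = 1.78 − (1.067 + 0.07968) = 0.6332 g → mol O = 0.6332 ÷ 15.999 = 0.03958 mol
Divide by the smallest (0.03958 mol): C 2.245, H 1.997, O 1.000
Multiplying each by 4 gives whole numbers: C 8.98, H 7.99, O 4.00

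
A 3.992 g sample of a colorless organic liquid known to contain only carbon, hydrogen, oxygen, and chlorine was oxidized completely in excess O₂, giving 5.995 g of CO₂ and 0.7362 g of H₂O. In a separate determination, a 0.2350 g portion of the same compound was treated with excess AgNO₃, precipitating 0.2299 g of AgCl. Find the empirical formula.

mol C = 5.995 g CO₂ ÷ 44.009 g/mol = 0.13622 mol
mol H = 2 × 0.7362 g H₂O ÷ 18.015 g/mol = 0.081732 mol
From the AgCl data: mol Cl per gram of compound = (0.2299 ÷ 143.318) ÷ 0.2350 = 0.0068261 mol/g, so in the 3.992 g combustion sample mol Cl = 0.027250 mol
mass O = 3.992 − (1.6362 + 0.082386 + 0.96600) = 1.3075 g → mol O = 1.3075 ÷ 15.999 = 0.081721 mol
Divide by the smallest (0.027250 mol): C 4.999, H 2.999, Cl 1.000, O 2.999

C5H3ClO3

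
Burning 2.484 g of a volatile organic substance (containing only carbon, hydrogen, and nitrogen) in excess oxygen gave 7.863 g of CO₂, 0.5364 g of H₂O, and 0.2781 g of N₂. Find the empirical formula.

mol C = 7.863 g CO₂ ÷ 44.009 g/mol = 0.17867 mol
mol H = 2 × 0.5364 g H₂O ÷ 18.015 g/mol = 0.059550 mol
mol N = 2 × 0.2781 g N₂ ÷ 28.014 g/mol = 0.019854 mol
Divide by the smallest (0.019854 mol): C 8.999, H 2.999, N 1.000

C9H3N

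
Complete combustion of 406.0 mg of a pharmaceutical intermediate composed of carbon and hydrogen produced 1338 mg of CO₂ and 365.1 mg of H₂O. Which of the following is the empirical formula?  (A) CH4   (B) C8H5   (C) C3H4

(C) C3H4

mol C = 1.338 g CO₂ ÷ 44.009 g/mol = 0.030403 mol
mol H = 2 × 0.3651 g H₂O ÷ 18.015 g/mol = 0.040533 mol
Divide by the smallest (0.030403 mol): C 1.000, H 1.333
Multiplying each by 3 gives whole numbers: C 3.00, H 4.00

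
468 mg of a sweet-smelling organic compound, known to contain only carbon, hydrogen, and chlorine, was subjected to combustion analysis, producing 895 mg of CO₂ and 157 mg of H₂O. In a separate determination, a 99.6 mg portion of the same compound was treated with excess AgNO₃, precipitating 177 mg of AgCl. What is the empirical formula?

mol C = 0.895 g CO₂ ÷ 44.009 g/mol = 0.02034 mol
mol H = 2 × 0.157 g H₂O ÷ 18.015 g/mol = 0.01743 mol
From the AgCl data: mol Cl per gram of compound = (0.177 ÷ 143.318) ÷ 0.0996 = 0.01240 mol/g, so in the 0.468 g combustion sample mol Cl = 0.005803 mol
Divide by the smallest (0.005803 mol): C 3.504, H 3.004, Cl 1.000
Multiplying each by 2 gives whole numbers: C 7.01, H 6.01, Cl 2.00

C7H6Cl2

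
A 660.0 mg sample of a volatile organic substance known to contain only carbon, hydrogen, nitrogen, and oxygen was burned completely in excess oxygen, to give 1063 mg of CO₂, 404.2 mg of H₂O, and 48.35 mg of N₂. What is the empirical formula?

C7H13NO5

mol C = 1.063 g CO₂ ÷ 44.009 g/mol = 0.024154 mol
mol H = 2 × 0.4042 g H₂O ÷ 18.015 g/mol = 0.044874 mol
mol N = 2 × 0.04835 g N₂ ÷ 28.014 g/mol = 0.0034518 mol
mass O = 0.6600 − (0.29012 + 0.045233 + 0.048350) = 0.27630 g → mol O = 0.27630 ÷ 15.999 = 0.017270 mol
Divide by the smallest (0.0034518 mol): C 6.997, H 13.000, N 1.000, O 5.003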